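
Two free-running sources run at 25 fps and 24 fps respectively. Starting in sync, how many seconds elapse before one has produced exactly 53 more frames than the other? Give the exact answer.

53 seconds

The gap grows by |24 − 25| = 1 frame per second.
Time for a 53-frame gap: 53 ÷ (1) = 53 s.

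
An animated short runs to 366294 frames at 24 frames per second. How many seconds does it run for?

15262.25 seconds

Running time = 366294 / (24) = 15262.25 s.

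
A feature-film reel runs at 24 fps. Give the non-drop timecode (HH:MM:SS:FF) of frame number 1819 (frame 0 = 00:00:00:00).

1819 ÷ 24 = 75 full seconds, remainder 19 frames.
75 s = 0 h 1 min 15 s.
Timecode: 00:01:15:19.

00:01:15:19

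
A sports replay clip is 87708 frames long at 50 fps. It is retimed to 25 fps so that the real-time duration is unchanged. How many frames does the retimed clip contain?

Frames at target rate = 87708 × (25) / (50) = 43854.

43854 frames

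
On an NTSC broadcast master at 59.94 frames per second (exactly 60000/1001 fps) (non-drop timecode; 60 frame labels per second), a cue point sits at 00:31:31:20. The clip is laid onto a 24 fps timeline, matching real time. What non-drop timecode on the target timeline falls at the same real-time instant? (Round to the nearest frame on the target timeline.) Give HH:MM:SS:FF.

Source frame index: (0×3600 + 31×60 + 31) × 60 + 20 = 113480.
Real time: 113480 / (60000/1001) = 2839837/1500 s.
Target frame: (2839837/1500) × (24) = 5679674/125 ≈ 45437.392 → 45437.
At 24 labels/s: frame 45437 → 00:31:33:05.

00:31:33:05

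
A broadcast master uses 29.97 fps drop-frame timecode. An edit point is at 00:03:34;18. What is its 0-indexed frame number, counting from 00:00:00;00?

As if non-drop at 30 labels/s: (0 × 3600 + 3 × 60 + 34) × 30 + 18 = 6438.
Minute boundaries passed: 3; those not divisible by 10: 3 − 0 = 3; dropped labels = 2 × 3 = 6.
Actual frame index = 6438 − 6 = 6432.

6432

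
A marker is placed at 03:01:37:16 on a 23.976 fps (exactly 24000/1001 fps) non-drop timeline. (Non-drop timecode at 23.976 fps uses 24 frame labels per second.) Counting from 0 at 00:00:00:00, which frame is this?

261544

Total seconds to the label: (3 × 3600 + 1 × 60 + 37) = 10897.
Frame index = 10897 × 24 + 16 = 261544.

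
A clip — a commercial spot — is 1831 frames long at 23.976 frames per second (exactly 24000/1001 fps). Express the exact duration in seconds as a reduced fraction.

Running time = 1831 ÷ (24000/1001) = 1831 × 1001/24000 = 1832831/24000 s.

1832831/24000 seconds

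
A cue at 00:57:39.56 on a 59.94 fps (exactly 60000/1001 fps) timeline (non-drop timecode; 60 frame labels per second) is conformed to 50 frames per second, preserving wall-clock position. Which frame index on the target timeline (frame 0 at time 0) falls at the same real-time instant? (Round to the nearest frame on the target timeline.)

Source frame index: (0×3600 + 57×60 + 39) × 60 + 56 = 207596.
Real time: 207596 / (60000/1001) = 51950899/15000 s.
Target frame: (51950899/15000) × (50) = 51950899/300 ≈ 173169.663 → 173170.

frame 173170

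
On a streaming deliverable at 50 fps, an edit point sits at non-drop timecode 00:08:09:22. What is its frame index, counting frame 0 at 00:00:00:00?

Total seconds to the label: (0 × 3600 + 8 × 60 + 9) = 489.
Frame index = 489 × 50 + 22 = 24472.

24472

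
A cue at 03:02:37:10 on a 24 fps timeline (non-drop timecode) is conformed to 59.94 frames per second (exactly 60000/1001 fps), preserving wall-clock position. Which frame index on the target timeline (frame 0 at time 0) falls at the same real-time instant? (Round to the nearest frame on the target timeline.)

Source frame index: (3×3600 + 2×60 + 37) × 24 + 10 = 262978.
Real time: 262978 / (24) = 131489/12 s.
Target frame: (131489/12) × (60000/1001) = 657445000/1001 ≈ 656788.212 → 656788.

frame 656788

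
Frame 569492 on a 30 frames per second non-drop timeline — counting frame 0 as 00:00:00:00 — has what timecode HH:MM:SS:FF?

05:16:23:02

569492 ÷ 30 = 18983 full seconds, remainder 2 frames.
18983 s = 5 h 16 min 23 s.
Timecode: 05:16:23:02.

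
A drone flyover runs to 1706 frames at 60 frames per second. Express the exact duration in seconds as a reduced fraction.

Running time = 1706 ÷ (60) = 1706 × 1/60 = 853/30 s.

853/30 seconds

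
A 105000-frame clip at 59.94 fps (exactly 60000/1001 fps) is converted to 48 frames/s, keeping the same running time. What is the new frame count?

84084 frames

Target frames = source frames × (target rate / source rate) = 105000 × (48)/(60000/1001) = 105000 × 1001/1250 = 84084.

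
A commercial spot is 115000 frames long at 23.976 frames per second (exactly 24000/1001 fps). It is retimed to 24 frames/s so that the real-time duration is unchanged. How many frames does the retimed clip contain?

115115 frames

Target frames = source frames × (target rate / source rate) = 115000 × (24)/(24000/1001) = 115000 × 1001/1000 = 115115.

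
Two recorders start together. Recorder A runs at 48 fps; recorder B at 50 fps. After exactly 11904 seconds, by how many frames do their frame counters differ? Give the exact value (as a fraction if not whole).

23808 frames

A emits 48 × 11904 = 571392 frames; B emits 50 × 11904 = 595200.
Difference = 23808 frames; B is ahead of A.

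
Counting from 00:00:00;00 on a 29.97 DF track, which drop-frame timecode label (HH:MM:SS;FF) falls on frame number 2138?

Each 10-minute DF block holds 10 × 60 × 30 − 9 × 2 = 17982 frames. 2138 ÷ 17982 → 0 full blocks, remainder 2138.
Within the partial block the first minute is 1800 frames and each further minute 1798, so 1 further minute boundary passed. Total skipped labels = 18 × 0 + 2 × 1 = 2.
Non-drop label index = 2138 + 2 = 2140; at 30 labels/s that is 00:01:11:10, i.e. DF 00:01:11;10.

00:01:11;10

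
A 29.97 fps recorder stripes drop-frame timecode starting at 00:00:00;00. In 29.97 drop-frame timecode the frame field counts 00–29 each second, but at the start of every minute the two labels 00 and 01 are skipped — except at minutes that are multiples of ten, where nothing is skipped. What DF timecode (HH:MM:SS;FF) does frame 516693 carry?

04:47:20;11

Ten DF minutes hold 17982 frames, so frame 516693 lies in block 28 (frames 503496–521477) with 13197 frames into that block.
The block's first minute is 1800 frames and the rest 1798 each; 13197 frames reaches minute 7, so 28 × 18 + 7 × 2 = 518 labels have been skipped so far.
Adding those back, label number 516693 + 518 = 517211 at 30 labels/s is 17240 s + 11 f = 4 h 47 min 20 s frame 11, i.e. 04:47:20;11.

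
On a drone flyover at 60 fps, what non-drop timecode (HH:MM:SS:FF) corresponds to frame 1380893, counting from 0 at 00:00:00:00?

1380893 ÷ 60 = 23014 full seconds, remainder 53 frames.
23014 s = 6 h 23 min 34 s.
Timecode: 06:23:34:53.

06:23:34:53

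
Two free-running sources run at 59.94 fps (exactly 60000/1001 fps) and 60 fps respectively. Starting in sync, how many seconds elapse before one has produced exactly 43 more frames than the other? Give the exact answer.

43043/60 seconds

The gap grows by |60 − 60000/1001| = 60/1001 frames per second.
Time for a 43-frame gap: 43 ÷ (60/1001) = 43043/60 s.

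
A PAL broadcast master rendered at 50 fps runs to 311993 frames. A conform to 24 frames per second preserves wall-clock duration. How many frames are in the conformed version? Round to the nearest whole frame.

149757 frames

Frames at target rate = 311993 × (24) / (50) = 3743916/25 ≈ 149756.640.
Nearest whole frame: 149757.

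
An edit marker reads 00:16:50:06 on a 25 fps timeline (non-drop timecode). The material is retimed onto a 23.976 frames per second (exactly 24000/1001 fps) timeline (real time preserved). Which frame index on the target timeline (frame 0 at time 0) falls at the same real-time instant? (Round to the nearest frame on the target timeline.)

frame 24222

Source frame index: (0×3600 + 16×60 + 50) × 25 + 6 = 25256.
Real time: 25256 / (25) = 25256/25 s.
Target frame: (25256/25) × (24000/1001) = 314880/13 ≈ 24221.538 → 24222.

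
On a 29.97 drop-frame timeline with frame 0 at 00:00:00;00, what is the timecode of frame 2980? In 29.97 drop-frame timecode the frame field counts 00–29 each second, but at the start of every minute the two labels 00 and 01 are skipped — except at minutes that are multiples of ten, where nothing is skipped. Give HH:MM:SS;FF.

00:01:39;12

Ten DF minutes hold 17982 frames, so frame 2980 lies in block 0 (frames 0–17981) with 2980 frames into that block.
The block's first minute is 1800 frames and the rest 1798 each; 2980 frames reaches minute 1, so 0 × 18 + 1 × 2 = 2 labels have been skipped so far.
Adding those back, label number 2980 + 2 = 2982 at 30 labels/s is 99 s + 12 f = 0 h 1 min 39 s frame 12, i.e. 00:01:39;12.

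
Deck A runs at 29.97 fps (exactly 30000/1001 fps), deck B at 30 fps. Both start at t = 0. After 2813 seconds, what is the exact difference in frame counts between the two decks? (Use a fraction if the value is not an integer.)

84390/1001 frames

A emits 30000/1001 × 2813 = 84390000/1001 frames; B emits 30 × 2813 = 84390.
Difference = 84390/1001 frames (≈ 84.3057); B is ahead of A.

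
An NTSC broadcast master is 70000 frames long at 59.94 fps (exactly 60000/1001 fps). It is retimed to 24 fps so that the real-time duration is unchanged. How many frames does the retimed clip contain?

Target frames = source frames × (target rate / source rate) = 70000 × (24)/(60000/1001) = 70000 × 1001/2500 = 28028.

28028 frames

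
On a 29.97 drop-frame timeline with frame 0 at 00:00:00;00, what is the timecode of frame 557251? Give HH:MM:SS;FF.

05:09:53;19

Ten DF minutes hold 17982 frames, so frame 557251 lies in block 30 (frames 539460–557441) with 17791 frames into that block.
The block's first minute is 1800 frames and the rest 1798 each; 17791 frames reaches minute 9, so 30 × 18 + 9 × 2 = 558 labels have been skipped so far.
Adding those back, label number 557251 + 558 = 557809 at 30 labels/s is 18593 s + 19 f = 5 h 9 min 53 s frame 19, i.e. 05:09:53;19.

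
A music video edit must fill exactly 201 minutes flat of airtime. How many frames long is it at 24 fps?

201 min = 12060 s.
Frames = 12060 × 24 = 289440.

289440 frames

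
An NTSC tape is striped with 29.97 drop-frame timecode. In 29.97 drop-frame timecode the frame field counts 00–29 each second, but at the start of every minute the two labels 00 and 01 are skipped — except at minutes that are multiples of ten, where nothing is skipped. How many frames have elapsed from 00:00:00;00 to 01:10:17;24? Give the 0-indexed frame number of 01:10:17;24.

Complete 10-minute blocks: 7, each 17982 frames → 125874.
Remaining 0 whole minutes in the current block: 0 frames.
Within the current minute: 17 × 30 + 24 = 534. Total = 125874 + 0 + 534 = 126408.

126408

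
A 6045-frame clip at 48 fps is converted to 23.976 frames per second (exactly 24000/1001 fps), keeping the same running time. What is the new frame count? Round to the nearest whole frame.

3019 frames

Frames at target rate = 6045 × (24000/1001) / (48) = 232500/77 ≈ 3019.481.
Nearest whole frame: 3019.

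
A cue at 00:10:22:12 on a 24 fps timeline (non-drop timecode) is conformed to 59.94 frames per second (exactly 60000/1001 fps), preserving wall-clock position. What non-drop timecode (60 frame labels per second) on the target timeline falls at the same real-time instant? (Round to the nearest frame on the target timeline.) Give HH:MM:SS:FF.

Source frame index: (0×3600 + 10×60 + 22) × 24 + 12 = 14940.
Real time: 14940 / (24) = 1245/2 s.
Target frame: (1245/2) × (60000/1001) = 37350000/1001 ≈ 37312.687 → 37313.
At 60 labels/s: frame 37313 → 00:10:21:53.

00:10:21:53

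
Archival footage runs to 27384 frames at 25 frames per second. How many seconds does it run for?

Running time = 27384 / (25) = 1095.36 s.

1095.36 seconds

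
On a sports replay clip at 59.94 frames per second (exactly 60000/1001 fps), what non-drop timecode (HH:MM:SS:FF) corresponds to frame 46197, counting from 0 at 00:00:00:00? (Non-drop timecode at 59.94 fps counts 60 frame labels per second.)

00:12:49:57

46197 ÷ 60 = 769 full seconds, remainder 57 frames.
769 s = 0 h 12 min 49 s.
Timecode: 00:12:49:57.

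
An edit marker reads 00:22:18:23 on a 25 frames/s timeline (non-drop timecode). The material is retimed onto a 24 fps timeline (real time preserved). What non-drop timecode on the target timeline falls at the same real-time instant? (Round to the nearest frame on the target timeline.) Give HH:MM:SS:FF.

00:22:18:22

Source frame index: (0×3600 + 22×60 + 18) × 25 + 23 = 33473.
Real time: 33473 / (25) = 33473/25 s.
Target frame: (33473/25) × (24) = 803352/25 ≈ 32134.080 → 32134.
At 24 labels/s: frame 32134 → 00:22:18:22.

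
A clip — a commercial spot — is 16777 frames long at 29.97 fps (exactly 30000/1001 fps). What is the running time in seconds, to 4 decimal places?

559.7926 seconds

Running time = 16777 × 1001/30000 = 16793777/30000 s ≈ 559.7926 s.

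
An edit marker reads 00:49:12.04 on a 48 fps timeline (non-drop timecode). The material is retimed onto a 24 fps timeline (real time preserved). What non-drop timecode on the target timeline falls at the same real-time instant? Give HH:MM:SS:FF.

Source frame index: (0×3600 + 49×60 + 12) × 48 + 4 = 141700.
Real time: 141700 / (48) = 35425/12 s.
Target frame: (35425/12) × (24) = 70850.
At 24 labels/s: frame 70850 → 00:49:12:02.

00:49:12:02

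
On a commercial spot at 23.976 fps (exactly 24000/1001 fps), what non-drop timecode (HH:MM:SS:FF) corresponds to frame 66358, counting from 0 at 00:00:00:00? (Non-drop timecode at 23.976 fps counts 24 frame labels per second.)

00:46:04:22

66358 ÷ 24 = 2764 full seconds, remainder 22 frames.
2764 s = 0 h 46 min 4 s.
Timecode: 00:46:04:22.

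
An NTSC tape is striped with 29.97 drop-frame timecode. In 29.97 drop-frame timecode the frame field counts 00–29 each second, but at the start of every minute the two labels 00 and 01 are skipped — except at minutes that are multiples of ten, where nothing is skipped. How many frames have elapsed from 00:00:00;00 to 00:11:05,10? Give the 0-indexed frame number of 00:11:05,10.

19940

Complete 10-minute blocks: 1, each 17982 frames → 17982.
Remaining 1 whole minute in the current block: 1800 + 0 × 1798 = 1800 frames.
Within the current minute: 5 × 30 + 10 − 2 = 158 (labels ;00/;01 skipped at this minute). Total = 17982 + 1800 + 158 = 19940.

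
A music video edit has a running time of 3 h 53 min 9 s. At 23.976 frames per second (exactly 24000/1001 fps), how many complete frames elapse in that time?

3 h 53 min 9 s = 13989 s.
Frames = 13989 × 24000/1001 = 335736000/1001 ≈ 335400.5994.
Complete frames: 335400.

335400 frames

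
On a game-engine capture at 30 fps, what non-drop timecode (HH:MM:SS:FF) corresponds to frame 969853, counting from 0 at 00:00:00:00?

969853 ÷ 30 = 32328 full seconds, remainder 13 frames.
32328 s = 8 h 58 min 48 s.
Timecode: 08:58:48:13.

08:58:48:13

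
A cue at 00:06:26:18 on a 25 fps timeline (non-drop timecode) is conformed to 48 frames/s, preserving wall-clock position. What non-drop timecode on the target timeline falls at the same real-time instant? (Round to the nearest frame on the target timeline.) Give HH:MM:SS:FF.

Source frame index: (0×3600 + 6×60 + 26) × 25 + 18 = 9668.
Real time: 9668 / (25) = 9668/25 s.
Target frame: (9668/25) × (48) = 464064/25 ≈ 18562.560 → 18563.
At 48 labels/s: frame 18563 → 00:06:26:35.

00:06:26:35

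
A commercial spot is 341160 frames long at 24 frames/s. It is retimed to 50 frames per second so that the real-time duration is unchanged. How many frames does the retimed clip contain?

710750 frames

Target frames = source frames × (target rate / source rate) = 341160 × (50)/(24) = 341160 × 25/12 = 710750.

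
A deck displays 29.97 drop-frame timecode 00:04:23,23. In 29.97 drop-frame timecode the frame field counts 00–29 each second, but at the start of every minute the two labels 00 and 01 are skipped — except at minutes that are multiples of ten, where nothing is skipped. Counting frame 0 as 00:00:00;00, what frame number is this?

7905

As if non-drop at 30 labels/s: (0 × 3600 + 4 × 60 + 23) × 30 + 23 = 7913.
Minute boundaries passed: 4; those not divisible by 10: 4 − 0 = 4; dropped labels = 2 × 4 = 8.
Actual frame index = 7913 − 8 = 7905.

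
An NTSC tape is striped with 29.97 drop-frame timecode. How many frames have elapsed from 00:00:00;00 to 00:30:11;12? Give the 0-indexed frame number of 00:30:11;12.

54288

As if non-drop at 30 labels/s: (0 × 3600 + 30 × 60 + 11) × 30 + 12 = 54342.
Minute boundaries passed: 30; those not divisible by 10: 30 − 3 = 27; dropped labels = 2 × 27 = 54.
Actual frame index = 54342 − 54 = 54288.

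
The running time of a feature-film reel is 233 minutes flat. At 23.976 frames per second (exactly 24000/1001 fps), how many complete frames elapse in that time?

335184 frames

233 min = 13980 s.
Frames = 13980 × 24000/1001 = 335520000/1001 ≈ 335184.8152.
Complete frames: 335184.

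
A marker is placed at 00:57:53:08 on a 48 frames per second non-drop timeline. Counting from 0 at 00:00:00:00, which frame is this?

Total seconds to the label: (0 × 3600 + 57 × 60 + 53) = 3473.
Frame index = 3473 × 48 + 8 = 166712.

166712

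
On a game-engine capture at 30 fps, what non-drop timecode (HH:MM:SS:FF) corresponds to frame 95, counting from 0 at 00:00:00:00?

95 ÷ 30 = 3 full seconds, remainder 5 frames.
3 s = 0 h 0 min 3 s.
Timecode: 00:00:03:05.

00:00:03:05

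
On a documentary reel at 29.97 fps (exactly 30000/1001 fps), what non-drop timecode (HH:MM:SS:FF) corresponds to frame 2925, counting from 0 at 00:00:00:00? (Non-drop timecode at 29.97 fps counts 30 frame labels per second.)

00:01:37:15

2925 ÷ 30 = 97 full seconds, remainder 15 frames.
97 s = 0 h 1 min 37 s.
Timecode: 00:01:37:15.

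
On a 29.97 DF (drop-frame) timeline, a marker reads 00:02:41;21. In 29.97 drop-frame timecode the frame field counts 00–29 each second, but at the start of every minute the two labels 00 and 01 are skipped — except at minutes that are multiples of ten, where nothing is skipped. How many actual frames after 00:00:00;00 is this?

Complete 10-minute blocks: 0, each 17982 frames → 0.
Remaining 2 whole minutes in the current block: 1800 + 1 × 1798 = 3598 frames.
Within the current minute: 41 × 30 + 21 − 2 = 1249 (labels ;00/;01 skipped at this minute). Total = 0 + 3598 + 1249 = 4847.

4847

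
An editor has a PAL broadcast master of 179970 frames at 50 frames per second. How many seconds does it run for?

Running time = 179970 / (50) = 3599.4 s.

3599.4 seconds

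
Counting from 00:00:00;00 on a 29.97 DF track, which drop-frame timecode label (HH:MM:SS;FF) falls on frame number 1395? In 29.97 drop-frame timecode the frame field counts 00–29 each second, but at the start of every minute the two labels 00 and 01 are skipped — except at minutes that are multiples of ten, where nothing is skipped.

Ten DF minutes hold 17982 frames, so frame 1395 lies in block 0 (frames 0–17981) with 1395 frames into that block.
The block's first minute is 1800 frames and the rest 1798 each; 1395 frames reaches minute 0, so 0 × 18 + 0 × 2 = 0 labels have been skipped so far.
Adding those back, label number 1395 + 0 = 1395 at 30 labels/s is 46 s + 15 f = 0 h 0 min 46 s frame 15, i.e. 00:00:46;15.

00:00:46;15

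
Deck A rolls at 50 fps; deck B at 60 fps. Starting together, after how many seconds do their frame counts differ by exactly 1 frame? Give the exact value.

0.1 seconds

The gap grows by |60 − 50| = 10 frames per second.
Time for a 1-frame gap: 1 ÷ (10) = 0.1 s.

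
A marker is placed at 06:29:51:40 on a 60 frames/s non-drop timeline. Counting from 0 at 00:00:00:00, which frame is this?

Total seconds to the label: (6 × 3600 + 29 × 60 + 51) = 23391.
Frame index = 23391 × 60 + 40 = 1403500.

1403500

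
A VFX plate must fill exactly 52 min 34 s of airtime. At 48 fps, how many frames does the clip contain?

151392 frames

52 min 34 s = 3154 s.
Frames = 3154 × 48 = 151392.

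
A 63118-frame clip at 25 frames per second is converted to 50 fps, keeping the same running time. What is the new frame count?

Target frames = source frames × (target rate / source rate) = 63118 × (50)/(25) = 63118 × 2 = 126236.

126236 frames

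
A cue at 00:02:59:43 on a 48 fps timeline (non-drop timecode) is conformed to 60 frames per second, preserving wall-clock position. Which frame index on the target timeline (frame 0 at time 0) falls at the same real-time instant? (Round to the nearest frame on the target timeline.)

frame 10794

Source frame index: (0×3600 + 2×60 + 59) × 48 + 43 = 8635.
Real time: 8635 / (48) = 8635/48 s.
Target frame: (8635/48) × (60) = 43175/4 ≈ 10793.750 → 10794.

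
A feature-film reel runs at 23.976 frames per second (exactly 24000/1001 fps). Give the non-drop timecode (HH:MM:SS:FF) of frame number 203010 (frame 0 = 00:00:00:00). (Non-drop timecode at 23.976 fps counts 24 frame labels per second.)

02:20:58:18

203010 ÷ 24 = 8458 full seconds, remainder 18 frames.
8458 s = 2 h 20 min 58 s.
Timecode: 02:20:58:18.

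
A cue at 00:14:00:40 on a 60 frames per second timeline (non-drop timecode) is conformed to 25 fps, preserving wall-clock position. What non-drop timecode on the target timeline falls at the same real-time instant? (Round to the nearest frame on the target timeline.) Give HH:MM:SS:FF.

Source frame index: (0×3600 + 14×60 + 0) × 60 + 40 = 50440.
Real time: 50440 / (60) = 2522/3 s.
Target frame: (2522/3) × (25) = 63050/3 ≈ 21016.667 → 21017.
At 25 labels/s: frame 21017 → 00:14:00:17.

00:14:00:17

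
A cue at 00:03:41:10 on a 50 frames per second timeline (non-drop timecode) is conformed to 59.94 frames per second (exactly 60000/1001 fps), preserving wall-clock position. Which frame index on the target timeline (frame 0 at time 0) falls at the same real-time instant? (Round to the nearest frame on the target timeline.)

Source frame index: (0×3600 + 3×60 + 41) × 50 + 10 = 11060.
Real time: 11060 / (50) = 1106/5 s.
Target frame: (1106/5) × (60000/1001) = 1896000/143 ≈ 13258.741 → 13259.

frame 13259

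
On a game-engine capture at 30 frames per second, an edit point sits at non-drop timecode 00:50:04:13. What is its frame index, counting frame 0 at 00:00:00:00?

Total seconds to the label: (0 × 3600 + 50 × 60 + 4) = 3004.
Frame index = 3004 × 30 + 13 = 90133.

frame 90133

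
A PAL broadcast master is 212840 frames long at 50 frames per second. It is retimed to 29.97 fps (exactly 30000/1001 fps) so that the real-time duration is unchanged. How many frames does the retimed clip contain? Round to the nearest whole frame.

127576 frames

Frames at target rate = 212840 × (30000/1001) / (50) = 127704000/1001 ≈ 127576.424.
Nearest whole frame: 127576.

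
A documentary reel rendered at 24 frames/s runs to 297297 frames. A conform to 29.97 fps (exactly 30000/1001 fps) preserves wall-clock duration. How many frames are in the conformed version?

Target frames = source frames × (target rate / source rate) = 297297 × (30000/1001)/(24) = 297297 × 1250/1001 = 371250.

371250 frames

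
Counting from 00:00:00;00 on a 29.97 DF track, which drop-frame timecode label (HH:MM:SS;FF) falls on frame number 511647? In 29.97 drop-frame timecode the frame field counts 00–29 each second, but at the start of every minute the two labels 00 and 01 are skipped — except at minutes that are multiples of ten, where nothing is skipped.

Each 10-minute DF block holds 10 × 60 × 30 − 9 × 2 = 17982 frames. 511647 ÷ 17982 → 28 full blocks, remainder 8151.
Within the partial block the first minute is 1800 frames and each further minute 1798, so 4 further minute boundaries passed. Total skipped labels = 18 × 28 + 2 × 4 = 512.
Non-drop label index = 511647 + 512 = 512159; at 30 labels/s that is 04:44:31:29, i.e. DF 04:44:31;29.

04:44:31;29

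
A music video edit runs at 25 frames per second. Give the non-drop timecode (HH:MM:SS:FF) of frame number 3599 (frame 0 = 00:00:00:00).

3599 ÷ 25 = 143 full seconds, remainder 24 frames.
143 s = 0 h 2 min 23 s.
Timecode: 00:02:23:24.

00:02:23:24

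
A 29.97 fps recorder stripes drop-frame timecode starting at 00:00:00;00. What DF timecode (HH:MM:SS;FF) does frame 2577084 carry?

Ten DF minutes hold 17982 frames, so frame 2577084 lies in block 143 (frames 2571426–2589407) with 5658 frames into that block.
The block's first minute is 1800 frames and the rest 1798 each; 5658 frames reaches minute 3, so 143 × 18 + 3 × 2 = 2580 labels have been skipped so far.
Adding those back, label number 2577084 + 2580 = 2579664 at 30 labels/s is 85988 s + 24 f = 23 h 53 min 8 s frame 24, i.e. 23:53:08;24.

23:53:08;24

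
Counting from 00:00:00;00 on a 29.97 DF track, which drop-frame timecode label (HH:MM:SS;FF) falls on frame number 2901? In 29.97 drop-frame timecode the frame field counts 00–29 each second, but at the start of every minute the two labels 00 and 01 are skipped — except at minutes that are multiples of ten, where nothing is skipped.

Ten DF minutes hold 17982 frames, so frame 2901 lies in block 0 (frames 0–17981) with 2901 frames into that block.
The block's first minute is 1800 frames and the rest 1798 each; 2901 frames reaches minute 1, so 0 × 18 + 1 × 2 = 2 labels have been skipped so far.
Adding those back, label number 2901 + 2 = 2903 at 30 labels/s is 96 s + 23 f = 0 h 1 min 36 s frame 23, i.e. 00:01:36;23.

00:01:36;23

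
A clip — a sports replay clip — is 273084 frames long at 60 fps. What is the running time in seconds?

4551.4 seconds

Running time = 273084 / (60) = 4551.4 s.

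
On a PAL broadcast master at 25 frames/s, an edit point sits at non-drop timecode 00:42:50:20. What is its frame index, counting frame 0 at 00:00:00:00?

64270

Total seconds to the label: (0 × 3600 + 42 × 60 + 50) = 2570.
Frame index = 2570 × 25 + 20 = 64270.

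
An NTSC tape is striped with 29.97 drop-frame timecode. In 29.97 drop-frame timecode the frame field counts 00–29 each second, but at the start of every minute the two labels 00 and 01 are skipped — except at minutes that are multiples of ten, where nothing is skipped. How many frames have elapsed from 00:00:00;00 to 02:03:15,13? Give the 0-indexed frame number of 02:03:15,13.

221641

As if non-drop at 30 labels/s: (2 × 3600 + 3 × 60 + 15) × 30 + 13 = 221863.
Minute boundaries passed: 123; those not divisible by 10: 123 − 12 = 111; dropped labels = 2 × 111 = 222.
Actual frame index = 221863 − 222 = 221641.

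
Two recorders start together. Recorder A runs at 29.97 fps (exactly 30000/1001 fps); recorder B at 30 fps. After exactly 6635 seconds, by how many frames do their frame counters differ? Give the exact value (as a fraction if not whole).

A emits 30000/1001 × 6635 = 199050000/1001 frames; B emits 30 × 6635 = 199050.
Difference = 199050/1001 frames (≈ 198.8511); B is ahead of A.

199050/1001 frames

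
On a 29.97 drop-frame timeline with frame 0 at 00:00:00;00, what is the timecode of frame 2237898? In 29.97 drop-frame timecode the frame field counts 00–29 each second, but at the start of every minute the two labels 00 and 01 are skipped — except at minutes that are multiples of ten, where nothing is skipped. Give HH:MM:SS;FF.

20:44:31;08

Ten DF minutes hold 17982 frames, so frame 2237898 lies in block 124 (frames 2229768–2247749) with 8130 frames into that block.
The block's first minute is 1800 frames and the rest 1798 each; 8130 frames reaches minute 4, so 124 × 18 + 4 × 2 = 2240 labels have been skipped so far.
Adding those back, label number 2237898 + 2240 = 2240138 at 30 labels/s is 74671 s + 8 f = 20 h 44 min 31 s frame 8, i.e. 20:44:31;08.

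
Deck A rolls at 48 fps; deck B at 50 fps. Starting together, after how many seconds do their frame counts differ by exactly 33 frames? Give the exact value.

The gap grows by |50 − 48| = 2 frames per second.
Time for a 33-frame gap: 33 ÷ (2) = 16.5 s.

16.5 seconds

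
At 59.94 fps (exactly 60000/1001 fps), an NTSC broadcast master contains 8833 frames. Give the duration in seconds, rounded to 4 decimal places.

147.3639 seconds

Running time = 8833 × 1001/60000 = 8841833/60000 s ≈ 147.3639 s.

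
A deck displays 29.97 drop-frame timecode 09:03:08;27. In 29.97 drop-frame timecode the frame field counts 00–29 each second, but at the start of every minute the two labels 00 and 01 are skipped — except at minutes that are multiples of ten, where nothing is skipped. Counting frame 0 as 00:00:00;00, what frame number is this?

976689

Complete 10-minute blocks: 54, each 17982 frames → 971028.
Remaining 3 whole minutes in the current block: 1800 + 2 × 1798 = 5396 frames.
Within the current minute: 8 × 30 + 27 − 2 = 265 (labels ;00/;01 skipped at this minute). Total = 971028 + 5396 + 265 = 976689.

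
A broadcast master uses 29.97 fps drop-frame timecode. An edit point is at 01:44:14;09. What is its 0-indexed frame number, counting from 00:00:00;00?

Complete 10-minute blocks: 10, each 17982 frames → 179820.
Remaining 4 whole minutes in the current block: 1800 + 3 × 1798 = 7194 frames.
Within the current minute: 14 × 30 + 9 − 2 = 427 (labels ;00/;01 skipped at this minute). Total = 179820 + 7194 + 427 = 187441.

187441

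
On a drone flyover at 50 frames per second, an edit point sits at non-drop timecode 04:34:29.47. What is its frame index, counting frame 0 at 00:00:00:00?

frame 823497

Total seconds to the label: (4 × 3600 + 34 × 60 + 29) = 16469.
Frame index = 16469 × 50 + 47 = 823497.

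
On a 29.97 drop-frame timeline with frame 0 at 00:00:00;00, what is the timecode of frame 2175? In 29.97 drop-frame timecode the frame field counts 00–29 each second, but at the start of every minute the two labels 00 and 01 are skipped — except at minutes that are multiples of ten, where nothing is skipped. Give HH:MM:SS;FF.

00:01:12;17

Each 10-minute DF block holds 10 × 60 × 30 − 9 × 2 = 17982 frames. 2175 ÷ 17982 → 0 full blocks, remainder 2175.
Within the partial block the first minute is 1800 frames and each further minute 1798, so 1 further minute boundary passed. Total skipped labels = 18 × 0 + 2 × 1 = 2.
Non-drop label index = 2175 + 2 = 2177; at 30 labels/s that is 00:01:12:17, i.e. DF 00:01:12;17.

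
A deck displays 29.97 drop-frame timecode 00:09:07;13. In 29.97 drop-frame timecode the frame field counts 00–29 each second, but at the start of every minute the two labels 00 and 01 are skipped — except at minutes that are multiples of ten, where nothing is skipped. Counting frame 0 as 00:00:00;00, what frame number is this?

As if non-drop at 30 labels/s: (0 × 3600 + 9 × 60 + 7) × 30 + 13 = 16423.
Minute boundaries passed: 9; those not divisible by 10: 9 − 0 = 9; dropped labels = 2 × 9 = 18.
Actual frame index = 16423 − 18 = 16405.

16405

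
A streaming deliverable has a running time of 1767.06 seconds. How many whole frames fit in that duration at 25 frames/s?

Frames = 1767.06 × 25 = 88353/2 ≈ 44176.5000.
Complete frames: 44176.

44176 frames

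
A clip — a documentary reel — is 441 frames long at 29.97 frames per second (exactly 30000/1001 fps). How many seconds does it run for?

Running time = 441 / (30000/1001) = 14.7147 s.

14.7147 seconds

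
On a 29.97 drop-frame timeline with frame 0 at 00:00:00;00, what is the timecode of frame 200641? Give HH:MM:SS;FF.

01:51:34;21

Ten DF minutes hold 17982 frames, so frame 200641 lies in block 11 (frames 197802–215783) with 2839 frames into that block.
The block's first minute is 1800 frames and the rest 1798 each; 2839 frames reaches minute 1, so 11 × 18 + 1 × 2 = 200 labels have been skipped so far.
Adding those back, label number 200641 + 200 = 200841 at 30 labels/s is 6694 s + 21 f = 1 h 51 min 34 s frame 21, i.e. 01:51:34;21.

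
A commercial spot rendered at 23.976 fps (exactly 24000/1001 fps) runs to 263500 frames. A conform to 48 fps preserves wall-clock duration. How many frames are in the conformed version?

Target frames = source frames × (target rate / source rate) = 263500 × (48)/(24000/1001) = 263500 × 1001/500 = 527527.

527527 frames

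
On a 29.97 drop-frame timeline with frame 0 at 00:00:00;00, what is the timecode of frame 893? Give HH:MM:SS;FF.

00:00:29;23

Each 10-minute DF block holds 10 × 60 × 30 − 9 × 2 = 17982 frames. 893 ÷ 17982 → 0 full blocks, remainder 893.
Within the partial block the first minute is 1800 frames and each further minute 1798, so 0 further minute boundaries passed. Total skipped labels = 18 × 0 + 2 × 0 = 0.
Non-drop label index = 893 + 0 = 893; at 30 labels/s that is 00:00:29:23, i.e. DF 00:00:29;23.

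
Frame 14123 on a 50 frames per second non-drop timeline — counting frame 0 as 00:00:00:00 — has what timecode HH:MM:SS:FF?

14123 ÷ 50 = 282 full seconds, remainder 23 frames.
282 s = 0 h 4 min 42 s.
Timecode: 00:04:42:23.

00:04:42:23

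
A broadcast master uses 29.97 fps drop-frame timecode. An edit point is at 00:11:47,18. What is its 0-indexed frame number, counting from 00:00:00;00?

As if non-drop at 30 labels/s: (0 × 3600 + 11 × 60 + 47) × 30 + 18 = 21228.
Minute boundaries passed: 11; those not divisible by 10: 11 − 1 = 10; dropped labels = 2 × 10 = 20.
Actual frame index = 21228 − 20 = 21208.

21208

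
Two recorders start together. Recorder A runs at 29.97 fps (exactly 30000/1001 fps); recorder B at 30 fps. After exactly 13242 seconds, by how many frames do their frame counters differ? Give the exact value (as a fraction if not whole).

397260/1001 frames

A emits 30000/1001 × 13242 = 397260000/1001 frames; B emits 30 × 13242 = 397260.
Difference = 397260/1001 frames (≈ 396.8631); B is ahead of A.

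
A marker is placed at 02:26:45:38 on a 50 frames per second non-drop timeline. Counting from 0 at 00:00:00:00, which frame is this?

Total seconds to the label: (2 × 3600 + 26 × 60 + 45) = 8805.
Frame index = 8805 × 50 + 38 = 440288.

frame 440288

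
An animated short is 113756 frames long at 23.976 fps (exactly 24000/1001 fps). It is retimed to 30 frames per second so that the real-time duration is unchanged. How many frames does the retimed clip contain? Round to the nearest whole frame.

142337 frames

Frames at target rate = 113756 × (30) / (24000/1001) = 28467439/200 ≈ 142337.195.
Nearest whole frame: 142337.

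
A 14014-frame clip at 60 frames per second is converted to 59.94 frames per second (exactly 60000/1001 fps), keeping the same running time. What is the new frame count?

14000 frames

Target frames = source frames × (target rate / source rate) = 14014 × (60000/1001)/(60) = 14014 × 1000/1001 = 14000.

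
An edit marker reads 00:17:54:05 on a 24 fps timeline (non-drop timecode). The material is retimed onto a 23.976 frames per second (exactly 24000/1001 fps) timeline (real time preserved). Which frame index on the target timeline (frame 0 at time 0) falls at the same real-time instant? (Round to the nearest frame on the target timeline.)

frame 25755

Source frame index: (0×3600 + 17×60 + 54) × 24 + 5 = 25781.
Real time: 25781 / (24) = 25781/24 s.
Target frame: (25781/24) × (24000/1001) = 3683000/143 ≈ 25755.245 → 25755.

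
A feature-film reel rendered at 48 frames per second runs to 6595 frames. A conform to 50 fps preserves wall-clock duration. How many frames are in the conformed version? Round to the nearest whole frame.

Frames at target rate = 6595 × (50) / (48) = 164875/24 ≈ 6869.792.
Nearest whole frame: 6870.

6870 frames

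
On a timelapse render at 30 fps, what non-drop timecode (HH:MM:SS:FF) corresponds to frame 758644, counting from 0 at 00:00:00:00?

758644 ÷ 30 = 25288 full seconds, remainder 4 frames.
25288 s = 7 h 1 min 28 s.
Timecode: 07:01:28:04.

07:01:28:04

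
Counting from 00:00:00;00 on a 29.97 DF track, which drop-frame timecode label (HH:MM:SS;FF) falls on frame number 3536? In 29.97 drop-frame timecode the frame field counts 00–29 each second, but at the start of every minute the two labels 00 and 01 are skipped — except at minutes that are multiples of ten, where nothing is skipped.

Ten DF minutes hold 17982 frames, so frame 3536 lies in block 0 (frames 0–17981) with 3536 frames into that block.
The block's first minute is 1800 frames and the rest 1798 each; 3536 frames reaches minute 1, so 0 × 18 + 1 × 2 = 2 labels have been skipped so far.
Adding those back, label number 3536 + 2 = 3538 at 30 labels/s is 117 s + 28 f = 0 h 1 min 57 s frame 28, i.e. 00:01:57;28.

00:01:57;28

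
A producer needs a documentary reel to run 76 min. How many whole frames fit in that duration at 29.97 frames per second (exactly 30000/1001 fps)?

76 min = 4560 s.
Frames = 4560 × 30000/1001 = 136800000/1001 ≈ 136663.3367.
Complete frames: 136663.

136663 frames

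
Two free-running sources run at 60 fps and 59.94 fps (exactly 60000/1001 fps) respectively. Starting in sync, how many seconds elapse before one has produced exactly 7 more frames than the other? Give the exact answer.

7007/60 seconds

The gap grows by |60000/1001 − 60| = 60/1001 frames per second.
Time for a 7-frame gap: 7 ÷ (60/1001) = 7007/60 s.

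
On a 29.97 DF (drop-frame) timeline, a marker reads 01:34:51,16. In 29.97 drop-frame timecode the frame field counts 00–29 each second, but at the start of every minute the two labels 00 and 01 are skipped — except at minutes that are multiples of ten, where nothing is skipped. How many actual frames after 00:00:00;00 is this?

Complete 10-minute blocks: 9, each 17982 frames → 161838.
Remaining 4 whole minutes in the current block: 1800 + 3 × 1798 = 7194 frames.
Within the current minute: 51 × 30 + 16 − 2 = 1544 (labels ;00/;01 skipped at this minute). Total = 161838 + 7194 + 1544 = 170576.

170576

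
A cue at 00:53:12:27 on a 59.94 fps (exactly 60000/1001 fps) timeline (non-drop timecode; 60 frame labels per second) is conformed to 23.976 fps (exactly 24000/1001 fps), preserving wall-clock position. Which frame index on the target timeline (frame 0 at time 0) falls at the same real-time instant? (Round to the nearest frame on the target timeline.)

Source frame index: (0×3600 + 53×60 + 12) × 60 + 27 = 191547.
Real time: 191547 / (60000/1001) = 63912849/20000 s.
Target frame: (63912849/20000) × (24000/1001) = 383094/5 ≈ 76618.800 → 76619.

frame 76619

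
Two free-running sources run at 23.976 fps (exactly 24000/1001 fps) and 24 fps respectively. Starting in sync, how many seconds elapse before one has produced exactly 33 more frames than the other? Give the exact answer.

1376.375 seconds

The gap grows by |24 − 24000/1001| = 24/1001 frames per second.
Time for a 33-frame gap: 33 ÷ (24/1001) = 1376.375 s.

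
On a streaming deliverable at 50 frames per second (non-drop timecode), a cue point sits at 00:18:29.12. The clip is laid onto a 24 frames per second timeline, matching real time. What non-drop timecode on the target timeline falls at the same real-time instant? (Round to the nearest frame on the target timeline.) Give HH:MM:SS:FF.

Source frame index: (0×3600 + 18×60 + 29) × 50 + 12 = 55462.
Real time: 55462 / (50) = 27731/25 s.
Target frame: (27731/25) × (24) = 665544/25 ≈ 26621.760 → 26622.
At 24 labels/s: frame 26622 → 00:18:29:06.

00:18:29:06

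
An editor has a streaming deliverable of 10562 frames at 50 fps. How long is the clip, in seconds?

Running time = 10562 / (50) = 211.24 s.

211.24 seconds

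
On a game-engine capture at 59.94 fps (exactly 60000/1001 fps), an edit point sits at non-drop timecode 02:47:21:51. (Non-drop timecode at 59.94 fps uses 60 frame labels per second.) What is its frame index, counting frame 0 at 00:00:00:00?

Total seconds to the label: (2 × 3600 + 47 × 60 + 21) = 10041.
Frame index = 10041 × 60 + 51 = 602511.

frame 602511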